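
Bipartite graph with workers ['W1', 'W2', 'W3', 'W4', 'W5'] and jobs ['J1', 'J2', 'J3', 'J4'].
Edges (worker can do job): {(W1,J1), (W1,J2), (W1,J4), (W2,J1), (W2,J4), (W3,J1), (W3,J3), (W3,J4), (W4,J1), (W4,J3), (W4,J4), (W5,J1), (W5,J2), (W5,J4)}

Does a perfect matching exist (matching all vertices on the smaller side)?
Yes, perfect matching exists (size 4)

Perfect matching: {(W1,J1), (W3,J4), (W4,J3), (W5,J2)}
All 4 vertices on the smaller side are matched.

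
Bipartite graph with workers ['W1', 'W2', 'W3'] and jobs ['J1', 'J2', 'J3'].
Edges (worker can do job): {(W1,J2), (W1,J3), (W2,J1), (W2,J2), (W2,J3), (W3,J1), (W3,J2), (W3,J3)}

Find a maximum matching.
Matching: {(W1,J2), (W2,J1), (W3,J3)}

Maximum matching (size 3):
  W1 → J2
  W2 → J1
  W3 → J3

Each worker is assigned to at most one job, and each job to at most one worker.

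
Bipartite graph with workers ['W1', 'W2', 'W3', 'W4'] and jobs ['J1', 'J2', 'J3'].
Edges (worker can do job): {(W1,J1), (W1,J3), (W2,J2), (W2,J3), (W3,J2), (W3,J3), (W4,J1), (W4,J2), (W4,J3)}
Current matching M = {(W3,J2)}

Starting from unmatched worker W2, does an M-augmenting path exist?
Yes: W2 → J3

An M-augmenting path alternates non-matching / matching edges, starting and ending at unmatched vertices.
Path: W2 → J3
(J3 is unmatched in M, so the path is augmenting.)
Flipping edges along this path would increase |M| from 1 to 2.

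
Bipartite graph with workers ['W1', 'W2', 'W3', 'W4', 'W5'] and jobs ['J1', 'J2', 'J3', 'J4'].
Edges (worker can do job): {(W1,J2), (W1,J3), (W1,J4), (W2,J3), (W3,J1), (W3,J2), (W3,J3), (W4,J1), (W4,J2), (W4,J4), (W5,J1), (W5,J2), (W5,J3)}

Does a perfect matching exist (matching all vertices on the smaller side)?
Yes, perfect matching exists (size 4)

Perfect matching: {(W1,J4), (W3,J1), (W4,J2), (W5,J3)}
All 4 vertices on the smaller side are matched.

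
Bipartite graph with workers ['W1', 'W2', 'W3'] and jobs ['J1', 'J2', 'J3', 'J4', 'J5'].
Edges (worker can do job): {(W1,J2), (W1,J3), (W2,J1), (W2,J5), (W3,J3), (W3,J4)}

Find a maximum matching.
Matching: {(W1,J3), (W2,J5), (W3,J4)}

Maximum matching (size 3):
  W1 → J3
  W2 → J5
  W3 → J4

Each worker is assigned to at most one job, and each job to at most one worker.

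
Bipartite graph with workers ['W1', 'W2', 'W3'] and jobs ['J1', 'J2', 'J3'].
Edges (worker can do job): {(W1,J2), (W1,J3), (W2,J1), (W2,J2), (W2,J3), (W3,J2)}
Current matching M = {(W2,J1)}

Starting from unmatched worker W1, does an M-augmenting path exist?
Yes: W1 → J3

An M-augmenting path alternates non-matching / matching edges, starting and ending at unmatched vertices.
Path: W1 → J3
(J3 is unmatched in M, so the path is augmenting.)
Flipping edges along this path would increase |M| from 1 to 2.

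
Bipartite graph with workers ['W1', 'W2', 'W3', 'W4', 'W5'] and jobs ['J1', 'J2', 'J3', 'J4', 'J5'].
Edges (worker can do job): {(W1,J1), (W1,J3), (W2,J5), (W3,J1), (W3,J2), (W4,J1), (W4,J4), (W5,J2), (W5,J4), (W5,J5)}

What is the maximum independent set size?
Maximum independent set = 5

By König's theorem:
- Min vertex cover = Max matching = 5
- Max independent set = Total vertices - Min vertex cover
- Max independent set = 10 - 5 = 5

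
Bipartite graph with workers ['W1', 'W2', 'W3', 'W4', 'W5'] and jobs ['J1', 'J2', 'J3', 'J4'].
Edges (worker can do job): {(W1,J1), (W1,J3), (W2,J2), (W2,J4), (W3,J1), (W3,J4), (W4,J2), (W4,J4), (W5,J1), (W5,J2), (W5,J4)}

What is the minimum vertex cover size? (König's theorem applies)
Minimum vertex cover size = 4

By König's theorem: in bipartite graphs,
min vertex cover = max matching = 4

Maximum matching has size 4, so minimum vertex cover also has size 4.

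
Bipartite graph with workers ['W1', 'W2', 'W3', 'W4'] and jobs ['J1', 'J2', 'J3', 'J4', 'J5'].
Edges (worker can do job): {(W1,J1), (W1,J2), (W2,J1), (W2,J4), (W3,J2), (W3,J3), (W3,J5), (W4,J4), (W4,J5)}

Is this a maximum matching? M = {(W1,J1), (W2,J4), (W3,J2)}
No, size 3 is not maximum

Proposed matching has size 3.
Maximum matching size for this graph: 4.

This is NOT maximum - can be improved to size 4.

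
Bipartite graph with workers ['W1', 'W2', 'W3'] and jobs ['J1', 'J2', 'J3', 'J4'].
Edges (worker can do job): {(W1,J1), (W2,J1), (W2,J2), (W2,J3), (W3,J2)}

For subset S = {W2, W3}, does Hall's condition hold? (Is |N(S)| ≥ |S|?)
Yes: |N(S)| = 3, |S| = 2

Subset S = {W2, W3}
Neighbors N(S) = {J1, J2, J3}

|N(S)| = 3, |S| = 2
Hall's condition: |N(S)| ≥ |S| is satisfied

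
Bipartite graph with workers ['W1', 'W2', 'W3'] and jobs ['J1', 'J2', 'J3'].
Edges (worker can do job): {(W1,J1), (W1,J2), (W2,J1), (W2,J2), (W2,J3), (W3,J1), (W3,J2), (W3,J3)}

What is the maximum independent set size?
Maximum independent set = 3

By König's theorem:
- Min vertex cover = Max matching = 3
- Max independent set = Total vertices - Min vertex cover
- Max independent set = 6 - 3 = 3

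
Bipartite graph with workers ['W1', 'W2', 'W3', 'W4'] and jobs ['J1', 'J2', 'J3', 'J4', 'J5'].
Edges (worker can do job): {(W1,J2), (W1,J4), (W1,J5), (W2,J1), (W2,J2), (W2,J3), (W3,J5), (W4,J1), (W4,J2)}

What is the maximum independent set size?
Maximum independent set = 5

By König's theorem:
- Min vertex cover = Max matching = 4
- Max independent set = Total vertices - Min vertex cover
- Max independent set = 9 - 4 = 5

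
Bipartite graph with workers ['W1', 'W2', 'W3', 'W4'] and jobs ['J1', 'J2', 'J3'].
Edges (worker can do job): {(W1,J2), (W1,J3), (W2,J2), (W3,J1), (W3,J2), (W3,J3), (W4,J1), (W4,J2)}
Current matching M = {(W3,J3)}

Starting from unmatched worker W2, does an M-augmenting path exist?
Yes: W2 → J2

An M-augmenting path alternates non-matching / matching edges, starting and ending at unmatched vertices.
Path: W2 → J2
(J2 is unmatched in M, so the path is augmenting.)
Flipping edges along this path would increase |M| from 1 to 2.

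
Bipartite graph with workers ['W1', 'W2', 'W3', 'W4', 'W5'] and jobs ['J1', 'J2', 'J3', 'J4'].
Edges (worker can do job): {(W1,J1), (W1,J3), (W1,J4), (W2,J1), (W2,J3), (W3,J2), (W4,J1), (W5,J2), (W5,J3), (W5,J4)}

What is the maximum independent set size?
Maximum independent set = 5

By König's theorem:
- Min vertex cover = Max matching = 4
- Max independent set = Total vertices - Min vertex cover
- Max independent set = 9 - 4 = 5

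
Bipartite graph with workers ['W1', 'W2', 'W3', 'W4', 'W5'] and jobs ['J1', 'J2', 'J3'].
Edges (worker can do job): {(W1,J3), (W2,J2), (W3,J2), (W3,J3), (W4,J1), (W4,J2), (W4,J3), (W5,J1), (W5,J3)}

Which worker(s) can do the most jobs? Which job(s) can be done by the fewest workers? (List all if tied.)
Most versatile: W4 (3 jobs); Least covered: J1 (2 workers)

Worker degrees (jobs they can do): W1:1, W2:1, W3:2, W4:3, W5:2
Job degrees (workers who can do it): J1:2, J2:3, J3:4

Maximum worker degree is 3, achieved by: W4
Minimum job degree is 2, achieved by: J1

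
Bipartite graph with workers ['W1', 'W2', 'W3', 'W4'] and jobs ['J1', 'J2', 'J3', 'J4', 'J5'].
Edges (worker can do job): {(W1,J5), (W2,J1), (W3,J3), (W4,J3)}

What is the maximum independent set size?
Maximum independent set = 6

By König's theorem:
- Min vertex cover = Max matching = 3
- Max independent set = Total vertices - Min vertex cover
- Max independent set = 9 - 3 = 6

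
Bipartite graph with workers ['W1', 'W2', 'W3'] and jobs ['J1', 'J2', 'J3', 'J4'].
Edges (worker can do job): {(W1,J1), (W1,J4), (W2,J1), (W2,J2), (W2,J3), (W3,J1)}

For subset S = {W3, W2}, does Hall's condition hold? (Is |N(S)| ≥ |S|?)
Yes: |N(S)| = 3, |S| = 2

Subset S = {W3, W2}
Neighbors N(S) = {J1, J2, J3}

|N(S)| = 3, |S| = 2
Hall's condition: |N(S)| ≥ |S| is satisfied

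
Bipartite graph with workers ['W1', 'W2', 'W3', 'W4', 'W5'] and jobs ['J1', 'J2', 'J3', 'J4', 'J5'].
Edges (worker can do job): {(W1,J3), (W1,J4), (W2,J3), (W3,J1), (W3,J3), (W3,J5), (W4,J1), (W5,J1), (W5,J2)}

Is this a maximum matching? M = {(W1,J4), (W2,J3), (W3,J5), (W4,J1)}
No, size 4 is not maximum

Proposed matching has size 4.
Maximum matching size for this graph: 5.

This is NOT maximum - can be improved to size 5.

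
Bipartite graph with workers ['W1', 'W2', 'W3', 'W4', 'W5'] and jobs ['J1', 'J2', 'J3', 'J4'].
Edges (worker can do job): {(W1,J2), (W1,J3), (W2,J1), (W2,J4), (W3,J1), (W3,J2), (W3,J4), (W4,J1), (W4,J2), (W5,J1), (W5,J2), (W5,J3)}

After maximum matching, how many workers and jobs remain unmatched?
Unmatched: 1 workers, 0 jobs

Maximum matching size: 4
Workers: 5 total, 4 matched, 1 unmatched
Jobs: 4 total, 4 matched, 0 unmatched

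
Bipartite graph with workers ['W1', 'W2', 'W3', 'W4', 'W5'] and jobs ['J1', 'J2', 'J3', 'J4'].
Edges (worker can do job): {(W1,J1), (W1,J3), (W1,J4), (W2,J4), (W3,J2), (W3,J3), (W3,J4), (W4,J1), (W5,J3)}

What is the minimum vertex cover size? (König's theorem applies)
Minimum vertex cover size = 4

By König's theorem: in bipartite graphs,
min vertex cover = max matching = 4

Maximum matching has size 4, so minimum vertex cover also has size 4.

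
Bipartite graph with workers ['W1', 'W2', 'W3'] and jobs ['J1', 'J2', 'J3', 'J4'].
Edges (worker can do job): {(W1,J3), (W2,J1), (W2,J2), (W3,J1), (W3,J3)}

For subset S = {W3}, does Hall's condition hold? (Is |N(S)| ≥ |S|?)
Yes: |N(S)| = 2, |S| = 1

Subset S = {W3}
Neighbors N(S) = {J1, J3}

|N(S)| = 2, |S| = 1
Hall's condition: |N(S)| ≥ |S| is satisfied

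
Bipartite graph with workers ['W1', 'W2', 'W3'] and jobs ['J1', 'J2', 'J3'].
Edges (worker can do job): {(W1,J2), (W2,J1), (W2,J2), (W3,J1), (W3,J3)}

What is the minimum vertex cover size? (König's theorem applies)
Minimum vertex cover size = 3

By König's theorem: in bipartite graphs,
min vertex cover = max matching = 3

Maximum matching has size 3, so minimum vertex cover also has size 3.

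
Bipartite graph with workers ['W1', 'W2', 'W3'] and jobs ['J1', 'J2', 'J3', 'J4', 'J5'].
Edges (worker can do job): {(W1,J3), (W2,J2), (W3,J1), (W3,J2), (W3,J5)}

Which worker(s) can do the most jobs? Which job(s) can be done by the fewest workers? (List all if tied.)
Most versatile: W3 (3 jobs); Least covered: J4 (0 workers)

Worker degrees (jobs they can do): W1:1, W2:1, W3:3
Job degrees (workers who can do it): J1:1, J2:2, J3:1, J4:0, J5:1

Maximum worker degree is 3, achieved by: W3
Minimum job degree is 0, achieved by: J4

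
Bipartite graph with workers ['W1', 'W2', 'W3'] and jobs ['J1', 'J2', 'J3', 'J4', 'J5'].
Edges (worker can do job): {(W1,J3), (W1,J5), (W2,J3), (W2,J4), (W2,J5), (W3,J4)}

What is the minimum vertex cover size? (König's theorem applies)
Minimum vertex cover size = 3

By König's theorem: in bipartite graphs,
min vertex cover = max matching = 3

Maximum matching has size 3, so minimum vertex cover also has size 3.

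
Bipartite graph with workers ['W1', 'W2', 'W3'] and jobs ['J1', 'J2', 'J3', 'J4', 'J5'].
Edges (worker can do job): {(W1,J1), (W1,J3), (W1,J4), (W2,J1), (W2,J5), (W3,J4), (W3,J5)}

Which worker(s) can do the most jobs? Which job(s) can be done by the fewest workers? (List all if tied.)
Most versatile: W1 (3 jobs); Least covered: J2 (0 workers)

Worker degrees (jobs they can do): W1:3, W2:2, W3:2
Job degrees (workers who can do it): J1:2, J2:0, J3:1, J4:2, J5:2

Maximum worker degree is 3, achieved by: W1
Minimum job degree is 0, achieved by: J2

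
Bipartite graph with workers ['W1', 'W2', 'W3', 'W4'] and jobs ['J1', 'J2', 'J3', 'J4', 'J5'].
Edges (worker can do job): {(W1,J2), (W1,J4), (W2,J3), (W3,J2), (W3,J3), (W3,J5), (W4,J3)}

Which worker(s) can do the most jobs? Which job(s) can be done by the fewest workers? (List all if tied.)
Most versatile: W3 (3 jobs); Least covered: J1 (0 workers)

Worker degrees (jobs they can do): W1:2, W2:1, W3:3, W4:1
Job degrees (workers who can do it): J1:0, J2:2, J3:3, J4:1, J5:1

Maximum worker degree is 3, achieved by: W3
Minimum job degree is 0, achieved by: J1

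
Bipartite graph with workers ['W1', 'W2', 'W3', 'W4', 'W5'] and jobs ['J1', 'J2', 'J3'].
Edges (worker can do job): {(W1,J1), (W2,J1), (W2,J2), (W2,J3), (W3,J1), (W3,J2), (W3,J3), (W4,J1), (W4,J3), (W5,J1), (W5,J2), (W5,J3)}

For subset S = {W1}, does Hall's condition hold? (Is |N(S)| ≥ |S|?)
Yes: |N(S)| = 1, |S| = 1

Subset S = {W1}
Neighbors N(S) = {J1}

|N(S)| = 1, |S| = 1
Hall's condition: |N(S)| ≥ |S| is satisfied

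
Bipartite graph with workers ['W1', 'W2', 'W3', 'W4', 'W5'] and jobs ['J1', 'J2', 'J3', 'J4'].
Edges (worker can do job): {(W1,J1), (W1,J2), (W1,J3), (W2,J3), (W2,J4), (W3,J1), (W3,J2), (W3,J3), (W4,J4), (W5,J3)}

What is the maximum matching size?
Maximum matching size = 4

Maximum matching: {(W1,J2), (W3,J1), (W4,J4), (W5,J3)}
Size: 4

This assigns 4 workers to 4 distinct jobs.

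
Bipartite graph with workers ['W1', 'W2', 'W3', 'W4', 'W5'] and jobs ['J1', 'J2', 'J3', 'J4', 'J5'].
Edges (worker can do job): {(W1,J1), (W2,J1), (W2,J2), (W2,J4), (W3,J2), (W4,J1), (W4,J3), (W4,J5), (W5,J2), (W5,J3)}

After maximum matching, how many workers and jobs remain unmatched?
Unmatched: 0 workers, 0 jobs

Maximum matching size: 5
Workers: 5 total, 5 matched, 0 unmatched
Jobs: 5 total, 5 matched, 0 unmatched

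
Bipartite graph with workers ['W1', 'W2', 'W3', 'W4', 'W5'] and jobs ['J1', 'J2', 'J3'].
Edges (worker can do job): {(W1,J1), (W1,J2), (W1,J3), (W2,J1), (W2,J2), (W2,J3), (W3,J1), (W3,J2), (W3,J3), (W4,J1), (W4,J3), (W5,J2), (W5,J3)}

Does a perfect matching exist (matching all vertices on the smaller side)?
Yes, perfect matching exists (size 3)

Perfect matching: {(W3,J1), (W4,J3), (W5,J2)}
All 3 vertices on the smaller side are matched.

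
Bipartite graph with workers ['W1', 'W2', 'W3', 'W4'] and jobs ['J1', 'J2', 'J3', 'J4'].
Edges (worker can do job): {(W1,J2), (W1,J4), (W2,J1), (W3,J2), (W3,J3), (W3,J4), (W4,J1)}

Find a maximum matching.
Matching: {(W1,J4), (W3,J2), (W4,J1)}

Maximum matching (size 3):
  W1 → J4
  W3 → J2
  W4 → J1

Each worker is assigned to at most one job, and each job to at most one worker.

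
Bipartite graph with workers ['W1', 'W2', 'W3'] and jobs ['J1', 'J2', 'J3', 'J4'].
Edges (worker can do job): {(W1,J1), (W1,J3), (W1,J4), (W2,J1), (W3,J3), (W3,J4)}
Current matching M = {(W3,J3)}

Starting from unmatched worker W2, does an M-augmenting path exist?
Yes: W2 → J1

An M-augmenting path alternates non-matching / matching edges, starting and ending at unmatched vertices.
Path: W2 → J1
(J1 is unmatched in M, so the path is augmenting.)
Flipping edges along this path would increase |M| from 1 to 2.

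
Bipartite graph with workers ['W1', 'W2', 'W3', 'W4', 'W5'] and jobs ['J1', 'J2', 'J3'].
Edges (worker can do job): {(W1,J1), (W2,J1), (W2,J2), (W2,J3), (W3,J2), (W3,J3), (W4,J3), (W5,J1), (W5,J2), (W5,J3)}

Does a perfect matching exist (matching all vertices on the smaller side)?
Yes, perfect matching exists (size 3)

Perfect matching: {(W3,J2), (W4,J3), (W5,J1)}
All 3 vertices on the smaller side are matched.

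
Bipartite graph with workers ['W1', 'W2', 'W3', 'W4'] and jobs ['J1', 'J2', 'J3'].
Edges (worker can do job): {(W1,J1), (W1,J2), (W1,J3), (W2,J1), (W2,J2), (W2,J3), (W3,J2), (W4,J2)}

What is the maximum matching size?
Maximum matching size = 3

Maximum matching: {(W1,J1), (W2,J3), (W4,J2)}
Size: 3

This assigns 3 workers to 3 distinct jobs.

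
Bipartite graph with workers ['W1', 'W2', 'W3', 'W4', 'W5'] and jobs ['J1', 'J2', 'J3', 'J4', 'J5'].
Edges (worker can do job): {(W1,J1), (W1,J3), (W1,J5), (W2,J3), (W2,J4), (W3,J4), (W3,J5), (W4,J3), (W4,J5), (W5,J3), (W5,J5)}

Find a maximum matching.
Matching: {(W1,J1), (W2,J4), (W3,J5), (W5,J3)}

Maximum matching (size 4):
  W1 → J1
  W2 → J4
  W3 → J5
  W5 → J3

Each worker is assigned to at most one job, and each job to at most one worker.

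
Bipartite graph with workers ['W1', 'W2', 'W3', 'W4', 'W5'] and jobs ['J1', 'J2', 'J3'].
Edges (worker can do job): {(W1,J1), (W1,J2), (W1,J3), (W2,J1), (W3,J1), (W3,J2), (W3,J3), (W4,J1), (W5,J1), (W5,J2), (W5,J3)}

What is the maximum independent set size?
Maximum independent set = 5

By König's theorem:
- Min vertex cover = Max matching = 3
- Max independent set = Total vertices - Min vertex cover
- Max independent set = 8 - 3 = 5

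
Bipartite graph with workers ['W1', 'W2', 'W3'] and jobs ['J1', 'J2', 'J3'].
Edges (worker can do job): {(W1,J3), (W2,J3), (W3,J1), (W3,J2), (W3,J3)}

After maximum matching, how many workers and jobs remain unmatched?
Unmatched: 1 workers, 1 jobs

Maximum matching size: 2
Workers: 3 total, 2 matched, 1 unmatched
Jobs: 3 total, 2 matched, 1 unmatched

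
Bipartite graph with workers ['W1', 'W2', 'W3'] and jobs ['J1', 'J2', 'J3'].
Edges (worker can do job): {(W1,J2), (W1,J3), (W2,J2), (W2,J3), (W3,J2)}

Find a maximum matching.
Matching: {(W1,J3), (W3,J2)}

Maximum matching (size 2):
  W1 → J3
  W3 → J2

Each worker is assigned to at most one job, and each job to at most one worker.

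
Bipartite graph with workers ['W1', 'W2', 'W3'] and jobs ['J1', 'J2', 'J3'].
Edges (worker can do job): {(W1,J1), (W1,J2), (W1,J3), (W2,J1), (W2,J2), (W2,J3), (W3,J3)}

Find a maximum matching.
Matching: {(W1,J2), (W2,J1), (W3,J3)}

Maximum matching (size 3):
  W1 → J2
  W2 → J1
  W3 → J3

Each worker is assigned to at most one job, and each job to at most one worker.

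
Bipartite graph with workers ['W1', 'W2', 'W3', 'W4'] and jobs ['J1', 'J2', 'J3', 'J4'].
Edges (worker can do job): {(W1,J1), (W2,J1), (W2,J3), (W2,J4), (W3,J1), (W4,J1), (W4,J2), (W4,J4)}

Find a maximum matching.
Matching: {(W2,J4), (W3,J1), (W4,J2)}

Maximum matching (size 3):
  W2 → J4
  W3 → J1
  W4 → J2

Each worker is assigned to at most one job, and each job to at most one worker.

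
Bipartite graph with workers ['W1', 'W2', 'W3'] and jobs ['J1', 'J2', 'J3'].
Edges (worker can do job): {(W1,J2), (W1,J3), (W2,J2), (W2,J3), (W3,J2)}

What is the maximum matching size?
Maximum matching size = 2

Maximum matching: {(W1,J3), (W3,J2)}
Size: 2

This assigns 2 workers to 2 distinct jobs.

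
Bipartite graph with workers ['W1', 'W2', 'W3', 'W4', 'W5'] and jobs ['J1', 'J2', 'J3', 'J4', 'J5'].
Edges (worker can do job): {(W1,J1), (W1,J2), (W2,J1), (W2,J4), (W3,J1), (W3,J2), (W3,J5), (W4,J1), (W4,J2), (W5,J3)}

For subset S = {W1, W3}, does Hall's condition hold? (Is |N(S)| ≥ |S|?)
Yes: |N(S)| = 3, |S| = 2

Subset S = {W1, W3}
Neighbors N(S) = {J1, J2, J5}

|N(S)| = 3, |S| = 2
Hall's condition: |N(S)| ≥ |S| is satisfied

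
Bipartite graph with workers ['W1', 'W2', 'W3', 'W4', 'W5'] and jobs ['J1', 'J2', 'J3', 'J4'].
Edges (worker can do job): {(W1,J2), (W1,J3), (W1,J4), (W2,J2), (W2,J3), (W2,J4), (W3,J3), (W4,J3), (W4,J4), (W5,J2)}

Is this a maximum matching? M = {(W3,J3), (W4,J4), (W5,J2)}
Yes, size 3 is maximum

Proposed matching has size 3.
Maximum matching size for this graph: 3.

This is a maximum matching.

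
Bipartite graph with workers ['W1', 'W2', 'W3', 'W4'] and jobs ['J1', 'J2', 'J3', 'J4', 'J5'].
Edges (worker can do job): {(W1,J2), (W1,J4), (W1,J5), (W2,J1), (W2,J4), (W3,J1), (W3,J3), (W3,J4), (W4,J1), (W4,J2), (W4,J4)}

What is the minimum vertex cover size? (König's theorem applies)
Minimum vertex cover size = 4

By König's theorem: in bipartite graphs,
min vertex cover = max matching = 4

Maximum matching has size 4, so minimum vertex cover also has size 4.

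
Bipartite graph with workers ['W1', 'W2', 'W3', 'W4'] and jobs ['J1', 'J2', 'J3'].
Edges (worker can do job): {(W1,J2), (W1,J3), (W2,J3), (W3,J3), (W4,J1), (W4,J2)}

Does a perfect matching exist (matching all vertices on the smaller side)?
Yes, perfect matching exists (size 3)

Perfect matching: {(W1,J2), (W3,J3), (W4,J1)}
All 3 vertices on the smaller side are matched.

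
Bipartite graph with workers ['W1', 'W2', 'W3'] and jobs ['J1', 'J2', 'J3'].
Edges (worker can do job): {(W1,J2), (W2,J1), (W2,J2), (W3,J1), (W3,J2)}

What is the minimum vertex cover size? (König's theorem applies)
Minimum vertex cover size = 2

By König's theorem: in bipartite graphs,
min vertex cover = max matching = 2

Maximum matching has size 2, so minimum vertex cover also has size 2.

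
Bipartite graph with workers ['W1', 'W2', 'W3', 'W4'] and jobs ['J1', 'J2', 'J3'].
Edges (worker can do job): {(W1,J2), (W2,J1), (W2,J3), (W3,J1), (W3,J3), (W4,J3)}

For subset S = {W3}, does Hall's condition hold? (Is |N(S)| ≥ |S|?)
Yes: |N(S)| = 2, |S| = 1

Subset S = {W3}
Neighbors N(S) = {J1, J3}

|N(S)| = 2, |S| = 1
Hall's condition: |N(S)| ≥ |S| is satisfied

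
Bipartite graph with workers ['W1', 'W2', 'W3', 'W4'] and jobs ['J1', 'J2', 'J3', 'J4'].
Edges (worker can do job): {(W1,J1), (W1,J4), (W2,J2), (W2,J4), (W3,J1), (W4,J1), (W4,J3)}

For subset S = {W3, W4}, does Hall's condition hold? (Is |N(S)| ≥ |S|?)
Yes: |N(S)| = 2, |S| = 2

Subset S = {W3, W4}
Neighbors N(S) = {J1, J3}

|N(S)| = 2, |S| = 2
Hall's condition: |N(S)| ≥ |S| is satisfied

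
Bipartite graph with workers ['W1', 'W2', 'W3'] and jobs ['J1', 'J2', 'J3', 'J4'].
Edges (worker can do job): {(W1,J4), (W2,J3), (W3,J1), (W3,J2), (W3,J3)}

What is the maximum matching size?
Maximum matching size = 3

Maximum matching: {(W1,J4), (W2,J3), (W3,J2)}
Size: 3

This assigns 3 workers to 3 distinct jobs.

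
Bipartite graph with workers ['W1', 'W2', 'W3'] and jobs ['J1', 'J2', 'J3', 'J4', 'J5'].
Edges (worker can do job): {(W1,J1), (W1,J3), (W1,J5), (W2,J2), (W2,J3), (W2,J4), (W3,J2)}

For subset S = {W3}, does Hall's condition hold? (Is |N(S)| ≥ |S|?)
Yes: |N(S)| = 1, |S| = 1

Subset S = {W3}
Neighbors N(S) = {J2}

|N(S)| = 1, |S| = 1
Hall's condition: |N(S)| ≥ |S| is satisfied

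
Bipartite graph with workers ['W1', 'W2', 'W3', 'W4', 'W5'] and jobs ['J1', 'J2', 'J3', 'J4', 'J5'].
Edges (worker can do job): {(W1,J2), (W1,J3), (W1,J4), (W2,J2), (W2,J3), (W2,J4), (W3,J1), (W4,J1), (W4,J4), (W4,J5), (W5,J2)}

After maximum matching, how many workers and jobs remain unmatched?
Unmatched: 0 workers, 0 jobs

Maximum matching size: 5
Workers: 5 total, 5 matched, 0 unmatched
Jobs: 5 total, 5 matched, 0 unmatched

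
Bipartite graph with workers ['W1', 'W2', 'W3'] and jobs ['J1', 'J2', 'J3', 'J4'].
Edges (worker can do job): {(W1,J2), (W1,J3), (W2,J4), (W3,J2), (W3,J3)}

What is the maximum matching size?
Maximum matching size = 3

Maximum matching: {(W1,J2), (W2,J4), (W3,J3)}
Size: 3

This assigns 3 workers to 3 distinct jobs.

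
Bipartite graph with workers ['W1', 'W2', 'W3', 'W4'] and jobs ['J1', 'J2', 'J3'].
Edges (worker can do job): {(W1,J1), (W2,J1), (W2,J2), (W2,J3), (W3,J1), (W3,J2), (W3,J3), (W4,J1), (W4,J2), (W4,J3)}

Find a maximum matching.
Matching: {(W2,J2), (W3,J3), (W4,J1)}

Maximum matching (size 3):
  W2 → J2
  W3 → J3
  W4 → J1

Each worker is assigned to at most one job, and each job to at most one worker.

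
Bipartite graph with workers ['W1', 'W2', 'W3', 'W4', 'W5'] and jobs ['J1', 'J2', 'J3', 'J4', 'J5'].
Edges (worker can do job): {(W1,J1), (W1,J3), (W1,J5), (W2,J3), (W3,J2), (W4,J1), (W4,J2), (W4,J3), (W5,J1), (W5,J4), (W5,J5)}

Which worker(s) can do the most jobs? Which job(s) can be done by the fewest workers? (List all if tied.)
Most versatile: W1, W4, W5 (3 jobs); Least covered: J4 (1 workers)

Worker degrees (jobs they can do): W1:3, W2:1, W3:1, W4:3, W5:3
Job degrees (workers who can do it): J1:3, J2:2, J3:3, J4:1, J5:2

Maximum worker degree is 3, achieved by: W1, W4, W5
Minimum job degree is 1, achieved by: J4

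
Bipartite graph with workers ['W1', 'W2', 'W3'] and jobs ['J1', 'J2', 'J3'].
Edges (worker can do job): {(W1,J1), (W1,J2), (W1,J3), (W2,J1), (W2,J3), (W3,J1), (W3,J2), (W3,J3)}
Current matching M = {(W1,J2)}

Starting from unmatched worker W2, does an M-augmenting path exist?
Yes: W2 → J3

An M-augmenting path alternates non-matching / matching edges, starting and ending at unmatched vertices.
Path: W2 → J3
(J3 is unmatched in M, so the path is augmenting.)
Flipping edges along this path would increase |M| from 1 to 2.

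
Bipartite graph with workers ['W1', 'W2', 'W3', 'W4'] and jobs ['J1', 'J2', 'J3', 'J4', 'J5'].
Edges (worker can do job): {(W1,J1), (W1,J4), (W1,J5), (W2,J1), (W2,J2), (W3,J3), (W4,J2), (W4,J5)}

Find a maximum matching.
Matching: {(W1,J5), (W2,J1), (W3,J3), (W4,J2)}

Maximum matching (size 4):
  W1 → J5
  W2 → J1
  W3 → J3
  W4 → J2

Each worker is assigned to at most one job, and each job to at most one worker.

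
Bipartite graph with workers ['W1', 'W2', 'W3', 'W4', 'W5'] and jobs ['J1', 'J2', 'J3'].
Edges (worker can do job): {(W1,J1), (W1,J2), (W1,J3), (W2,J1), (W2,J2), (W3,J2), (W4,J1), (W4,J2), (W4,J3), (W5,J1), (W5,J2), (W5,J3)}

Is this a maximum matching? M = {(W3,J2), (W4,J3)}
No, size 2 is not maximum

Proposed matching has size 2.
Maximum matching size for this graph: 3.

This is NOT maximum - can be improved to size 3.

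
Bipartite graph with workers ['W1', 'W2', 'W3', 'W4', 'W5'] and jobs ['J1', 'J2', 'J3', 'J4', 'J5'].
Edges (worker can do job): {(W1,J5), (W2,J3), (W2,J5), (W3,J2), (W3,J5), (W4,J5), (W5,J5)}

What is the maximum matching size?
Maximum matching size = 3

Maximum matching: {(W2,J3), (W3,J2), (W5,J5)}
Size: 3

This assigns 3 workers to 3 distinct jobs.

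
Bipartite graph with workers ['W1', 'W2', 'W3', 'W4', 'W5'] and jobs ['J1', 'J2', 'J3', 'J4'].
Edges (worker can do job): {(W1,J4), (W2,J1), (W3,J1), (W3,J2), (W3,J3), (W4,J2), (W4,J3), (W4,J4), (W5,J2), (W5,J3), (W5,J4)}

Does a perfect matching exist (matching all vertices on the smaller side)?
Yes, perfect matching exists (size 4)

Perfect matching: {(W1,J4), (W3,J1), (W4,J2), (W5,J3)}
All 4 vertices on the smaller side are matched.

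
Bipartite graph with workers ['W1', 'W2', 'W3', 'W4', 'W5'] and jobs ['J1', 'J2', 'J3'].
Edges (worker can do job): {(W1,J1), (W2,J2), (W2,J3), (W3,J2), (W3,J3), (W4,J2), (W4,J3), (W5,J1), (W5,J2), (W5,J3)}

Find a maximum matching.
Matching: {(W1,J1), (W3,J3), (W5,J2)}

Maximum matching (size 3):
  W1 → J1
  W3 → J3
  W5 → J2

Each worker is assigned to at most one job, and each job to at most one worker.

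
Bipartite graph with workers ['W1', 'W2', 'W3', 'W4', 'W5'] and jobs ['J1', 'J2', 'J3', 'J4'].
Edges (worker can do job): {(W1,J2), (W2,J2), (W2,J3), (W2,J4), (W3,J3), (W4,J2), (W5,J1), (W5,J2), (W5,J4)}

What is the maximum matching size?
Maximum matching size = 4

Maximum matching: {(W2,J4), (W3,J3), (W4,J2), (W5,J1)}
Size: 4

This assigns 4 workers to 4 distinct jobs.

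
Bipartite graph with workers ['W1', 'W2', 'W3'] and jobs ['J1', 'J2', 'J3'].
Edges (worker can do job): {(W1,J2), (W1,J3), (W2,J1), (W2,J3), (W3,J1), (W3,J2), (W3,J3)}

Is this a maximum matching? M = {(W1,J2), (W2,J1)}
No, size 2 is not maximum

Proposed matching has size 2.
Maximum matching size for this graph: 3.

This is NOT maximum - can be improved to size 3.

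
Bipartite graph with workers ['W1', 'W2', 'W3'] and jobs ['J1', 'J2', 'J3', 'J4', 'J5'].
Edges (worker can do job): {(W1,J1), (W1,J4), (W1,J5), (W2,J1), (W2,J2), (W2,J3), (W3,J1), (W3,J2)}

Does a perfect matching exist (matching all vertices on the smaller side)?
Yes, perfect matching exists (size 3)

Perfect matching: {(W1,J5), (W2,J1), (W3,J2)}
All 3 vertices on the smaller side are matched.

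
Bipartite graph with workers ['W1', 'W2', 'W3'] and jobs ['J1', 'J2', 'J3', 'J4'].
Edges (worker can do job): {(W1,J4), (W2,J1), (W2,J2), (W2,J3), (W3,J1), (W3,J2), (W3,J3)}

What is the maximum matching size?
Maximum matching size = 3

Maximum matching: {(W1,J4), (W2,J1), (W3,J3)}
Size: 3

This assigns 3 workers to 3 distinct jobs.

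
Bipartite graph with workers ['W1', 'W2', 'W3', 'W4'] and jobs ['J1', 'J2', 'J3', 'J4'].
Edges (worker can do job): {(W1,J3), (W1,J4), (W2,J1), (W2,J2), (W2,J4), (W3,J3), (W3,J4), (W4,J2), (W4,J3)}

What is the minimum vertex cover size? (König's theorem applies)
Minimum vertex cover size = 4

By König's theorem: in bipartite graphs,
min vertex cover = max matching = 4

Maximum matching has size 4, so minimum vertex cover also has size 4.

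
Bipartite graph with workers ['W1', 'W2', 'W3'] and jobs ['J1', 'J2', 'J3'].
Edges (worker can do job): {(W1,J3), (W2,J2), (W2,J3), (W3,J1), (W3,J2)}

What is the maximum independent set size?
Maximum independent set = 3

By König's theorem:
- Min vertex cover = Max matching = 3
- Max independent set = Total vertices - Min vertex cover
- Max independent set = 6 - 3 = 3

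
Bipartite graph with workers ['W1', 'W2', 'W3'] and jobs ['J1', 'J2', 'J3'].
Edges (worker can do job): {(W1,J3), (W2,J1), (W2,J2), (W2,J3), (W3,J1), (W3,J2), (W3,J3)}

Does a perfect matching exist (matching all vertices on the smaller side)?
Yes, perfect matching exists (size 3)

Perfect matching: {(W1,J3), (W2,J1), (W3,J2)}
All 3 vertices on the smaller side are matched.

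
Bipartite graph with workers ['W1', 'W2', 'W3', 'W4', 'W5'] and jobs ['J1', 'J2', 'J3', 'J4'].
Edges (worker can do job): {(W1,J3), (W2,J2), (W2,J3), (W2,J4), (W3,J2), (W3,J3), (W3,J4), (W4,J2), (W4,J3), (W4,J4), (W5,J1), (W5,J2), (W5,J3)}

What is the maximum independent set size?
Maximum independent set = 5

By König's theorem:
- Min vertex cover = Max matching = 4
- Max independent set = Total vertices - Min vertex cover
- Max independent set = 9 - 4 = 5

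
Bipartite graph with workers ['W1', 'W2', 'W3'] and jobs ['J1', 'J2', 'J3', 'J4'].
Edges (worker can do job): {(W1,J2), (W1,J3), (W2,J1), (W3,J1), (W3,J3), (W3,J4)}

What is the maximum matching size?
Maximum matching size = 3

Maximum matching: {(W1,J2), (W2,J1), (W3,J4)}
Size: 3

This assigns 3 workers to 3 distinct jobs.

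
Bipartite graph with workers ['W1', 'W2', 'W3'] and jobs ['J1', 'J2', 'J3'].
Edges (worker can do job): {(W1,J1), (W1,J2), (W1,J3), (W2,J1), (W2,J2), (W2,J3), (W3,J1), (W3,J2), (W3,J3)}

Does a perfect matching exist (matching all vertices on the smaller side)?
Yes, perfect matching exists (size 3)

Perfect matching: {(W1,J2), (W2,J3), (W3,J1)}
All 3 vertices on the smaller side are matched.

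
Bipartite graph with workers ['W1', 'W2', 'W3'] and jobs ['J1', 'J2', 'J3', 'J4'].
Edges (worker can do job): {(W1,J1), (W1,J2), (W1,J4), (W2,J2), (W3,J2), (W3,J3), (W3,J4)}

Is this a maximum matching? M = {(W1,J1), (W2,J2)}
No, size 2 is not maximum

Proposed matching has size 2.
Maximum matching size for this graph: 3.

This is NOT maximum - can be improved to size 3.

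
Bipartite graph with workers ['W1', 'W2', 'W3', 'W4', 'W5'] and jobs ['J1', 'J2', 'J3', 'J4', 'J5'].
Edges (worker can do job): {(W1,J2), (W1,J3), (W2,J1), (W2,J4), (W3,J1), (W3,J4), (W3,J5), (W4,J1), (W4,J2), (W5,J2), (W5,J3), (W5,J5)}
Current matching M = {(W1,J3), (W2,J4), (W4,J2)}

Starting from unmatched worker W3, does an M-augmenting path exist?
Yes: W3 → J1

An M-augmenting path alternates non-matching / matching edges, starting and ending at unmatched vertices.
Path: W3 → J1
(J1 is unmatched in M, so the path is augmenting.)
Flipping edges along this path would increase |M| from 3 to 4.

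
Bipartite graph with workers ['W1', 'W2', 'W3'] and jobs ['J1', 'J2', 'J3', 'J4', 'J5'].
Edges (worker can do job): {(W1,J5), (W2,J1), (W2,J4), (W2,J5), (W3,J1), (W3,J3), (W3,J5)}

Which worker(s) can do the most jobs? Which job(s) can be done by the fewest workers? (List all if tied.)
Most versatile: W2, W3 (3 jobs); Least covered: J2 (0 workers)

Worker degrees (jobs they can do): W1:1, W2:3, W3:3
Job degrees (workers who can do it): J1:2, J2:0, J3:1, J4:1, J5:3

Maximum worker degree is 3, achieved by: W2, W3
Minimum job degree is 0, achieved by: J2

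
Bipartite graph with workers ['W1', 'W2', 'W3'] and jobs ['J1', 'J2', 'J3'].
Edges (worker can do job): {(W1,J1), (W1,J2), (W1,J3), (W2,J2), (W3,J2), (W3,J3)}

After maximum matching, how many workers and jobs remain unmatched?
Unmatched: 0 workers, 0 jobs

Maximum matching size: 3
Workers: 3 total, 3 matched, 0 unmatched
Jobs: 3 total, 3 matched, 0 unmatched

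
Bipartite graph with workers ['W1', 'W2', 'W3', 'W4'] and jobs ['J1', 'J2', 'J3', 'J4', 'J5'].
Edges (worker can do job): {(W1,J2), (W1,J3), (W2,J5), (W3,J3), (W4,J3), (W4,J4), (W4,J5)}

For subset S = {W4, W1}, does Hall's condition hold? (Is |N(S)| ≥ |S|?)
Yes: |N(S)| = 4, |S| = 2

Subset S = {W4, W1}
Neighbors N(S) = {J2, J3, J4, J5}

|N(S)| = 4, |S| = 2
Hall's condition: |N(S)| ≥ |S| is satisfied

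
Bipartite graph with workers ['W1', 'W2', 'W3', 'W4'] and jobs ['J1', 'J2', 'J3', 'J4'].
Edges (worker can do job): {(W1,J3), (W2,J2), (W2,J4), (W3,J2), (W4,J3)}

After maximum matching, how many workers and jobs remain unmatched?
Unmatched: 1 workers, 1 jobs

Maximum matching size: 3
Workers: 4 total, 3 matched, 1 unmatched
Jobs: 4 total, 3 matched, 1 unmatched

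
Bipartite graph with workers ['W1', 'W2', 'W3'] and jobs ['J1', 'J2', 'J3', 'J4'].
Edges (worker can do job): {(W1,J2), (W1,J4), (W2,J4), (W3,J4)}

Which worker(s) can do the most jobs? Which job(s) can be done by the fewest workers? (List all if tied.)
Most versatile: W1 (2 jobs); Least covered: J1, J3 (0 workers)

Worker degrees (jobs they can do): W1:2, W2:1, W3:1
Job degrees (workers who can do it): J1:0, J2:1, J3:0, J4:3

Maximum worker degree is 2, achieved by: W1
Minimum job degree is 0, achieved by: J1, J3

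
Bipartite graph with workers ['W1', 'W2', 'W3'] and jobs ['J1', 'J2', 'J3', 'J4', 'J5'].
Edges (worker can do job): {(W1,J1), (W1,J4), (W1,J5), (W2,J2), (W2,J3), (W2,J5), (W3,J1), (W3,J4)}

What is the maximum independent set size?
Maximum independent set = 5

By König's theorem:
- Min vertex cover = Max matching = 3
- Max independent set = Total vertices - Min vertex cover
- Max independent set = 8 - 3 = 5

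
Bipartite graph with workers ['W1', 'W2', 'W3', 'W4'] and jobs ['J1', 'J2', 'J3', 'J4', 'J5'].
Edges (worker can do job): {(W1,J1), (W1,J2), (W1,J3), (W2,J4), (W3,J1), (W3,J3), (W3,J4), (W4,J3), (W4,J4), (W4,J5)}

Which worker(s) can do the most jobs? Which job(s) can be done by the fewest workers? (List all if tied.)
Most versatile: W1, W3, W4 (3 jobs); Least covered: J2, J5 (1 workers)

Worker degrees (jobs they can do): W1:3, W2:1, W3:3, W4:3
Job degrees (workers who can do it): J1:2, J2:1, J3:3, J4:3, J5:1

Maximum worker degree is 3, achieved by: W1, W3, W4
Minimum job degree is 1, achieved by: J2, J5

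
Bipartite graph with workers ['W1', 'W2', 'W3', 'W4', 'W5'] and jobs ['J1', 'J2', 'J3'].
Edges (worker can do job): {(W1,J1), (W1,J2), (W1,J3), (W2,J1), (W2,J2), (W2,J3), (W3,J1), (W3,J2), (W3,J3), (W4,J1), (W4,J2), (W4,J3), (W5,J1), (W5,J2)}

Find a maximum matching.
Matching: {(W3,J3), (W4,J2), (W5,J1)}

Maximum matching (size 3):
  W3 → J3
  W4 → J2
  W5 → J1

Each worker is assigned to at most one job, and each job to at most one worker.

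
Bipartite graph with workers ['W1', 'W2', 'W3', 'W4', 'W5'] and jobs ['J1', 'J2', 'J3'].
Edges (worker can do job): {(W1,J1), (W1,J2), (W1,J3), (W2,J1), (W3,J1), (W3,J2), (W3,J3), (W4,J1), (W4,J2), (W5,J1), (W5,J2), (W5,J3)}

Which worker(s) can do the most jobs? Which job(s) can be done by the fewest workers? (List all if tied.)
Most versatile: W1, W3, W5 (3 jobs); Least covered: J3 (3 workers)

Worker degrees (jobs they can do): W1:3, W2:1, W3:3, W4:2, W5:3
Job degrees (workers who can do it): J1:5, J2:4, J3:3

Maximum worker degree is 3, achieved by: W1, W3, W5
Minimum job degree is 3, achieved by: J3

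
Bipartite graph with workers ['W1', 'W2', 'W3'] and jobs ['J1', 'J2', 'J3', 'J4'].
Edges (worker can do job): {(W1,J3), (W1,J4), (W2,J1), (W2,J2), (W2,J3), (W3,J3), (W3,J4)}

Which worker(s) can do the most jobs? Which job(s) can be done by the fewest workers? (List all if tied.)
Most versatile: W2 (3 jobs); Least covered: J1, J2 (1 workers)

Worker degrees (jobs they can do): W1:2, W2:3, W3:2
Job degrees (workers who can do it): J1:1, J2:1, J3:3, J4:2

Maximum worker degree is 3, achieved by: W2
Minimum job degree is 1, achieved by: J1, J2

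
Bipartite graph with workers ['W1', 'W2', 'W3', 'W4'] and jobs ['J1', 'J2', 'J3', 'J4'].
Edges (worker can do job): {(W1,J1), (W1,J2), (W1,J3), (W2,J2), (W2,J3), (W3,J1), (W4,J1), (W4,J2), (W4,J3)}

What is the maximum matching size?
Maximum matching size = 3

Maximum matching: {(W1,J3), (W3,J1), (W4,J2)}
Size: 3

This assigns 3 workers to 3 distinct jobs.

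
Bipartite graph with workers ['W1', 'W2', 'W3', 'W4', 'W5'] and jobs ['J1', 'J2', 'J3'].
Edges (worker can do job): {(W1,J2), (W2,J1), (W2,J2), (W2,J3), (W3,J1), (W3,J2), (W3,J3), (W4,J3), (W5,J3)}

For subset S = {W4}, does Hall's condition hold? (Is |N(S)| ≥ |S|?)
Yes: |N(S)| = 1, |S| = 1

Subset S = {W4}
Neighbors N(S) = {J3}

|N(S)| = 1, |S| = 1
Hall's condition: |N(S)| ≥ |S| is satisfied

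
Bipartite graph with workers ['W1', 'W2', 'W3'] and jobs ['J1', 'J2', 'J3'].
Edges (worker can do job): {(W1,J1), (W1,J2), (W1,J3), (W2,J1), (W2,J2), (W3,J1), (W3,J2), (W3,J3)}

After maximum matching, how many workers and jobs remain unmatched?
Unmatched: 0 workers, 0 jobs

Maximum matching size: 3
Workers: 3 total, 3 matched, 0 unmatched
Jobs: 3 total, 3 matched, 0 unmatched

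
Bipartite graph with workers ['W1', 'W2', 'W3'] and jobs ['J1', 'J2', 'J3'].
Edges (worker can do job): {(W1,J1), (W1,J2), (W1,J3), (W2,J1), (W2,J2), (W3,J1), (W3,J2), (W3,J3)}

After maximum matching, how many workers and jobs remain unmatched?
Unmatched: 0 workers, 0 jobs

Maximum matching size: 3
Workers: 3 total, 3 matched, 0 unmatched
Jobs: 3 total, 3 matched, 0 unmatched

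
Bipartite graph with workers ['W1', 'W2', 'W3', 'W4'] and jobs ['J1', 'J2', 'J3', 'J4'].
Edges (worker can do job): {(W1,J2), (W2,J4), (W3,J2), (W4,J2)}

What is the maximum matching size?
Maximum matching size = 2

Maximum matching: {(W2,J4), (W4,J2)}
Size: 2

This assigns 2 workers to 2 distinct jobs.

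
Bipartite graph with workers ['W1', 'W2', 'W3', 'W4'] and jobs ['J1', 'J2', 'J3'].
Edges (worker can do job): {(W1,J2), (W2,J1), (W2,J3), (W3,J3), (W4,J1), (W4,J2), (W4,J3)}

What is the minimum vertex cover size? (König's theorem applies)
Minimum vertex cover size = 3

By König's theorem: in bipartite graphs,
min vertex cover = max matching = 3

Maximum matching has size 3, so minimum vertex cover also has size 3.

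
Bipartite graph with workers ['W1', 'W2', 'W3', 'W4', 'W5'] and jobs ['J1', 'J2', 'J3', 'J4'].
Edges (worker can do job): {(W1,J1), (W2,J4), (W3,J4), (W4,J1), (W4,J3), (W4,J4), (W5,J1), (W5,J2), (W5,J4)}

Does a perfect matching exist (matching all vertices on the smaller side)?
Yes, perfect matching exists (size 4)

Perfect matching: {(W1,J1), (W3,J4), (W4,J3), (W5,J2)}
All 4 vertices on the smaller side are matched.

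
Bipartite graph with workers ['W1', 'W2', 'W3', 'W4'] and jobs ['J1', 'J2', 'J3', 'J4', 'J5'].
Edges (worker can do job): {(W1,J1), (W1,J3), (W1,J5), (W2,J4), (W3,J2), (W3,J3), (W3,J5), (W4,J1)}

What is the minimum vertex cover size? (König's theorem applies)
Minimum vertex cover size = 4

By König's theorem: in bipartite graphs,
min vertex cover = max matching = 4

Maximum matching has size 4, so minimum vertex cover also has size 4.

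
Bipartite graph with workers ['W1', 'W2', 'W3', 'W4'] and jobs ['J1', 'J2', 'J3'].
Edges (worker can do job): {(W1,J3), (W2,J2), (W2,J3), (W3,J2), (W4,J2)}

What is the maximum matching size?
Maximum matching size = 2

Maximum matching: {(W1,J3), (W4,J2)}
Size: 2

This assigns 2 workers to 2 distinct jobs.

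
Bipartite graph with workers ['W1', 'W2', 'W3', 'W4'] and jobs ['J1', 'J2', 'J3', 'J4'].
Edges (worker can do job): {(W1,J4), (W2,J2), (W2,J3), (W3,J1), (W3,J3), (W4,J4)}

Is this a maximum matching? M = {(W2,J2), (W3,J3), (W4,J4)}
Yes, size 3 is maximum

Proposed matching has size 3.
Maximum matching size for this graph: 3.

This is a maximum matching.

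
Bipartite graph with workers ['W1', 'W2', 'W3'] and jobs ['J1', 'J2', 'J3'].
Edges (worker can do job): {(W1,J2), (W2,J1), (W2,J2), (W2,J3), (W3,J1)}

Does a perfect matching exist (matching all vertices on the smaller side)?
Yes, perfect matching exists (size 3)

Perfect matching: {(W1,J2), (W2,J3), (W3,J1)}
All 3 vertices on the smaller side are matched.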